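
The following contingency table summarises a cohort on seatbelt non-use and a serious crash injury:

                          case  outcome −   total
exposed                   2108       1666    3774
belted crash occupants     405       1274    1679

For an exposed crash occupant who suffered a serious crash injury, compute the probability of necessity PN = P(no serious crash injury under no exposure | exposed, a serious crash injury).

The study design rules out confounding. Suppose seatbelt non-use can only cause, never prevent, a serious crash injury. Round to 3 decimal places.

p₁ = P(outcome | exposed) = 2108/3774 = 0.55856
p₀ = P(outcome | unexposed) = 405/1679 = 0.24122
Under exogeneity and monotonicity, PN = (p₁ − p₀)/p₁.
PN = (0.55856 − 0.24122) / 0.55856 ≈ 0.5681

PN ≈ 0.568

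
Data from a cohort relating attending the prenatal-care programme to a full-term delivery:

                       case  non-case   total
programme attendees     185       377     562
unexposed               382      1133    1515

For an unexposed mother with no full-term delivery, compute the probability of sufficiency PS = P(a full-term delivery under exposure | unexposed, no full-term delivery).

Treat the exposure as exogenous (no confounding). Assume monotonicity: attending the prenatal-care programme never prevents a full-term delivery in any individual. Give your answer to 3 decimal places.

PS ≈ 0.103

p₁ = P(outcome | exposed) = 185/562 = 0.32918
p₀ = P(outcome | unexposed) = 382/1515 = 0.25215
Under exogeneity and monotonicity, PS = (p₁ − p₀) / (1 − p₀).
PS = (0.32918 − 0.25215) / (1 − 0.25215) = 0.077036 / 0.74785 ≈ 0.1030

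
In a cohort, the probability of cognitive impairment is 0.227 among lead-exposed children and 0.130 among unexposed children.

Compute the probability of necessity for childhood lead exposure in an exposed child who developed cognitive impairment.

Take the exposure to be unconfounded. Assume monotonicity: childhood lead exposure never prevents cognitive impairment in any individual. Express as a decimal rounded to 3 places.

Let p₁ = 0.227, p₀ = 0.13.
Under exogeneity and monotonicity, PN = (p₁ − p₀) / p₁.
PN = (0.227 − 0.13) / 0.227 = 0.097 / 0.227 ≈ 0.4273

PN ≈ 0.427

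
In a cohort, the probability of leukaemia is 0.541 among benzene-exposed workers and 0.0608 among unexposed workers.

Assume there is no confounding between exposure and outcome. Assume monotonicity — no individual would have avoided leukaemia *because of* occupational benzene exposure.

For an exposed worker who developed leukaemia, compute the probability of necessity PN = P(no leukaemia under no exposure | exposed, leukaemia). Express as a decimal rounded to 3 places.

PN ≈ 0.888

Let p₁ = 0.541, p₀ = 0.0608.
Under exogeneity and monotonicity, PN = (p₁ − p₀) / p₁.
PN = (0.541 − 0.0608) / 0.541 = 0.4802 / 0.541 ≈ 0.8876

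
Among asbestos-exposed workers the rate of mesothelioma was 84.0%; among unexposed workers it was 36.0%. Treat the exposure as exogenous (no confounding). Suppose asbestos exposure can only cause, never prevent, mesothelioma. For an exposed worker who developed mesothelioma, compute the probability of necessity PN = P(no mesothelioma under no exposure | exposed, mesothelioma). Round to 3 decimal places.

PN ≈ 0.571

p₁ = 0.84, p₀ = 0.36.
Under exogeneity and monotonicity, PN = (p₁ − p₀) / p₁.
PN = (0.84 − 0.36) / 0.84 = 0.48 / 0.84 ≈ 0.5714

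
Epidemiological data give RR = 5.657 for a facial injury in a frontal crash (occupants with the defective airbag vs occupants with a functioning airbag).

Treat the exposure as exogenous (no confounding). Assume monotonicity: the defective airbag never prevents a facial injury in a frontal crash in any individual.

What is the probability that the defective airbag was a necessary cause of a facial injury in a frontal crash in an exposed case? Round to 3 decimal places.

PN ≈ 0.823

Under exogeneity and monotonicity, PN = (RR − 1) / RR = 1 − 1/RR.
PN = (5.657 − 1) / 5.657 = 4.657 / 5.657 ≈ 0.8232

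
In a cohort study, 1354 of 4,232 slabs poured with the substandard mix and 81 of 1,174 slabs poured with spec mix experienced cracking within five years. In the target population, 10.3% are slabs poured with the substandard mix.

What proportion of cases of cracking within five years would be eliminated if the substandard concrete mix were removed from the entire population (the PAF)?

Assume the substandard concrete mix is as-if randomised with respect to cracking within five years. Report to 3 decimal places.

p₁ = P(outcome | exposed) = 1354/4232 = 0.31994
p₀ = P(outcome | unexposed) = 81/1174 = 0.068995
Overall risk P(Y=1) = π·p₁ + (1−π)·p₀ = 0.103×0.31994 + 0.897×0.068995 = 0.094843.
Under exogeneity, PAF = [P(Y=1) − p₀] / P(Y=1).
PAF = (0.094843 − 0.068995) / 0.094843 ≈ 0.2725

PAF ≈ 0.273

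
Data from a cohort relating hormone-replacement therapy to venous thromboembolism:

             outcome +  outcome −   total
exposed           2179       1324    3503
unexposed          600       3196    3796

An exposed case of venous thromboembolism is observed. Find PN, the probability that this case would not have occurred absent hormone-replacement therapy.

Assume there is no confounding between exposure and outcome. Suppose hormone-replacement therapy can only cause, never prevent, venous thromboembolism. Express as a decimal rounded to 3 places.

p₁ = P(outcome | exposed) = 2179/3503 = 0.62204
p₀ = P(outcome | unexposed) = 600/3796 = 0.15806
Under exogeneity and monotonicity, PN = (p₁ − p₀) / p₁.
PN = (0.62204 − 0.15806) / 0.62204 = 0.46398 / 0.62204 ≈ 0.7459

PN ≈ 0.746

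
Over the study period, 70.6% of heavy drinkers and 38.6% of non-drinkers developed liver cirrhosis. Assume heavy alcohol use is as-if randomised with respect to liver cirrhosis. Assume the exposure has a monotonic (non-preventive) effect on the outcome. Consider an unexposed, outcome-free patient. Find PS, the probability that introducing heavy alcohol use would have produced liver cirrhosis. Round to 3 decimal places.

PS ≈ 0.521

p₁ = 0.706, p₀ = 0.386.
Under exogeneity and monotonicity, PS = (p₁ − p₀) / (1 − p₀).
PS = (0.706 − 0.386) / (1 − 0.386) = 0.32 / 0.614 ≈ 0.5212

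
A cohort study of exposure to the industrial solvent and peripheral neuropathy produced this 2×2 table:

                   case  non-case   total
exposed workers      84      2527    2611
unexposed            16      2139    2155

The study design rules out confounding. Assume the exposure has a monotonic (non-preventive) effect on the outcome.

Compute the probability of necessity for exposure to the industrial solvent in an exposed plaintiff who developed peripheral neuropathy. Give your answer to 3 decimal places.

PN ≈ 0.769

p₁ = P(outcome | exposed) = 84/2611 = 0.032172
p₀ = P(outcome | unexposed) = 16/2155 = 0.0074246
Under exogeneity and monotonicity, PN = (p₁ − p₀) / p₁.
PN = (0.032172 − 0.0074246) / 0.032172 = 0.024747 / 0.032172 ≈ 0.7692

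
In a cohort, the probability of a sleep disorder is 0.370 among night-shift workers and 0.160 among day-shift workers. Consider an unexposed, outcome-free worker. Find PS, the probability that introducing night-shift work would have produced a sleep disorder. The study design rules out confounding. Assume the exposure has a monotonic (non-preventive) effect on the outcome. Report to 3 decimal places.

PS ≈ 0.250

Let p₁ = 0.37, p₀ = 0.16.
Under exogeneity and monotonicity, PS = (p₁ − p₀) / (1 − p₀).
PS = (0.37 − 0.16) / (1 − 0.16) = 0.21 / 0.84 ≈ 0.2500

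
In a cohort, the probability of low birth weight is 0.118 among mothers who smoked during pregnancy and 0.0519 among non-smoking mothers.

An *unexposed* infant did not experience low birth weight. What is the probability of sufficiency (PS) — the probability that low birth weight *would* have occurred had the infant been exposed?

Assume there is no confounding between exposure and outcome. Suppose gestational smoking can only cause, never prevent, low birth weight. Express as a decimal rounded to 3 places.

Let p₁ = 0.118, p₀ = 0.0519.
Under exogeneity and monotonicity, PS = (p₁ − p₀) / (1 − p₀).
PS = (0.118 − 0.0519) / (1 − 0.0519) = 0.0661 / 0.9481 ≈ 0.0697

PS ≈ 0.070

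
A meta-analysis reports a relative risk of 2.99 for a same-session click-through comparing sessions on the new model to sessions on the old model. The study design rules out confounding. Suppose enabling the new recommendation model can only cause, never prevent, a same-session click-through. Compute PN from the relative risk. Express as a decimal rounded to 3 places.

Under exogeneity and monotonicity, PN = (RR − 1) / RR = 1 − 1/RR.
PN = (2.99 − 1) / 2.99 = 1.99 / 2.99 ≈ 0.6656

PN ≈ 0.666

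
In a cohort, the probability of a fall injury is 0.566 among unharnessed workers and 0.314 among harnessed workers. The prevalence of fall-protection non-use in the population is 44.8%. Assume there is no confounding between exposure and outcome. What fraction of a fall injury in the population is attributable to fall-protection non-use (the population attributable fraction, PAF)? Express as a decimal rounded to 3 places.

PAF ≈ 0.264

Let p₁ = 0.566, p₀ = 0.314.
Overall risk P(Y=1) = π·p₁ + (1−π)·p₀ = 0.448×0.566 + 0.552×0.314 = 0.4269.
Under exogeneity, PAF = [P(Y=1) − p₀] / P(Y=1).
PAF = (0.4269 − 0.314) / 0.4269 ≈ 0.2645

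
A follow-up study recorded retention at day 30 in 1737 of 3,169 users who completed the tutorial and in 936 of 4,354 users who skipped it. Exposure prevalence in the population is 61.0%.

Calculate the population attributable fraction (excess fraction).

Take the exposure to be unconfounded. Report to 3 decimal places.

p₁ = P(outcome | exposed) = 1737/3169 = 0.54812
p₀ = P(outcome | unexposed) = 936/4354 = 0.21497
Overall risk P(Y=1) = π·p₁ + (1−π)·p₀ = 0.61×0.54812 + 0.39×0.21497 = 0.41819.
Under exogeneity, PAF = [P(Y=1) − p₀] / P(Y=1).
PAF = (0.41819 − 0.21497) / 0.41819 ≈ 0.4859

PAF ≈ 0.486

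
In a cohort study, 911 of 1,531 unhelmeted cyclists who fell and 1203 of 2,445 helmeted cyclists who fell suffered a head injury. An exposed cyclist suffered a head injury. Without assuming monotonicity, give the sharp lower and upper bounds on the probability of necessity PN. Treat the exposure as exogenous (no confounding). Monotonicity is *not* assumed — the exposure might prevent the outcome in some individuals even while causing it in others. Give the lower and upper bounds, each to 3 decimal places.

p₁ = P(outcome | exposed) = 911/1531 = 0.59504
p₀ = P(outcome | unexposed) = 1203/2445 = 0.49202
Under exogeneity alone the bounds on PN are max{0,(p₁−p₀)/p₁} ≤ PN ≤ min{1,(1−p₀)/p₁}.
  lower = (p₁ − p₀)/p₁ = 0.10301 / 0.59504 ≈ 0.1731
  upper = min{1, (1 − p₀)/p₁} = 0.50798 / 0.59504 ≈ 0.8537

0.173 ≤ PN ≤ 0.854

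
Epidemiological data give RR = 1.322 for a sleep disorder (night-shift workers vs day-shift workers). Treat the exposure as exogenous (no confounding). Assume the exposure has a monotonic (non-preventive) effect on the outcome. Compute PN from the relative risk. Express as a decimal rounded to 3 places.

Under exogeneity and monotonicity, PN = (RR − 1) / RR = 1 − 1/RR.
PN = (1.322 − 1) / 1.322 = 0.322 / 1.322 ≈ 0.2436

PN ≈ 0.244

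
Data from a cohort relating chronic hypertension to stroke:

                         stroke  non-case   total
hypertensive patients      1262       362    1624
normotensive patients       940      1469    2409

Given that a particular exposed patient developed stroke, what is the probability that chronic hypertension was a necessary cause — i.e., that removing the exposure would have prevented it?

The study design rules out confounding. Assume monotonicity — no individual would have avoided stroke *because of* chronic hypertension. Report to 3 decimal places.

PN ≈ 0.498

p₁ = P(outcome | exposed) = 1262/1624 = 0.77709
p₀ = P(outcome | unexposed) = 940/2409 = 0.3902
Under exogeneity and monotonicity, PN = (p₁ − p₀)/p₁.
PN = (0.77709 − 0.3902) / 0.77709 ≈ 0.4979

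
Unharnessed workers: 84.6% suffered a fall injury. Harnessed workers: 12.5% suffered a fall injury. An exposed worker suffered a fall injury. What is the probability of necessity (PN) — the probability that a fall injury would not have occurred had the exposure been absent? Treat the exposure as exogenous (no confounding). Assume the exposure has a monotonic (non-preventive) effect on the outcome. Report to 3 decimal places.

PN ≈ 0.852

p₁ = 0.846, p₀ = 0.125.
Under exogeneity and monotonicity, PN = (p₁ − p₀) / p₁.
PN = (0.846 − 0.125) / 0.846 = 0.721 / 0.846 ≈ 0.8522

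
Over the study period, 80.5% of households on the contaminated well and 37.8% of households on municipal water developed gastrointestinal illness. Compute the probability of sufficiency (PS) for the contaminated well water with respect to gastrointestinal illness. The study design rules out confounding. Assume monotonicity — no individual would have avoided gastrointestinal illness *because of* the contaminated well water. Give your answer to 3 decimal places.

p₁ = 0.805, p₀ = 0.378.
Under exogeneity and monotonicity, PS = (p₁ − p₀) / (1 − p₀).
PS = (0.805 − 0.378) / (1 − 0.378) = 0.427 / 0.622 ≈ 0.6865

PS ≈ 0.686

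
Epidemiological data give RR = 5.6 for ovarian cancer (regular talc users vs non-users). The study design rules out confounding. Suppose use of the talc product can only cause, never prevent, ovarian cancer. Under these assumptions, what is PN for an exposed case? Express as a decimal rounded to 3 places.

PN ≈ 0.821

Under exogeneity and monotonicity, PN = (RR − 1) / RR = 1 − 1/RR.
PN = (5.6 − 1) / 5.6 = 4.6 / 5.6 ≈ 0.8214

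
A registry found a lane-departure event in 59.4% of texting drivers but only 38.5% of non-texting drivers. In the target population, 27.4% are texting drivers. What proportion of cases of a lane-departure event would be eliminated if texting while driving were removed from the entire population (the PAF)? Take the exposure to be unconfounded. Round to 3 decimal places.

PAF ≈ 0.129

p₁ = 0.594, p₀ = 0.385.
Overall risk P(Y=1) = π·p₁ + (1−π)·p₀ = 0.274×0.594 + 0.726×0.385 = 0.44227.
Under exogeneity, PAF = [P(Y=1) − p₀] / P(Y=1).
PAF = (0.44227 − 0.385) / 0.44227 ≈ 0.1295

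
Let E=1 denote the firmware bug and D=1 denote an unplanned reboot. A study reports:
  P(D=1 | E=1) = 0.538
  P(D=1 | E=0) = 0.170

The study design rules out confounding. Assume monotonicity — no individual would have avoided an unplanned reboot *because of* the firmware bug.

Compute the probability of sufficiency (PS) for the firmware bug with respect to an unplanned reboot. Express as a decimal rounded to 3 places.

Let p₁ = 0.538, p₀ = 0.17.
Under exogeneity and monotonicity, PS = (p₁ − p₀) / (1 − p₀).
PS = (0.538 − 0.17) / (1 − 0.17) = 0.368 / 0.83 ≈ 0.4434

PS ≈ 0.443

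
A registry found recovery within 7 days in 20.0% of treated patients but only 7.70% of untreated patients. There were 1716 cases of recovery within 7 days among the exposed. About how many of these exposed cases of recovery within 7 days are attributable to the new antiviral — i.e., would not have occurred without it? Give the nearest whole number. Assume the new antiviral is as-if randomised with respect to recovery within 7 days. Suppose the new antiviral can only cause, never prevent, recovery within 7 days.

about 1055 cases

p₁ = 0.2, p₀ = 0.077.
PN = (p₁ − p₀)/p₁ = (0.2 − 0.077) / 0.2 ≈ 0.61500.
Attributable cases ≈ PN × (exposed cases) = 0.61500 × 1716 ≈ 1055.34.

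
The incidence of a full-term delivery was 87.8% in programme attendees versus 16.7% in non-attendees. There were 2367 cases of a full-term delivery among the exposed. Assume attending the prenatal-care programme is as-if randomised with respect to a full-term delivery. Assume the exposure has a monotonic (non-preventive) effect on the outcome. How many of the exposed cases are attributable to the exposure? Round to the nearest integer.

about 1917 cases

p₁ = 0.878, p₀ = 0.167.
PN = (p₁ − p₀)/p₁ = (0.878 − 0.167) / 0.878 ≈ 0.80979.
Attributable cases ≈ PN × (exposed cases) = 0.80979 × 2367 ≈ 1916.78.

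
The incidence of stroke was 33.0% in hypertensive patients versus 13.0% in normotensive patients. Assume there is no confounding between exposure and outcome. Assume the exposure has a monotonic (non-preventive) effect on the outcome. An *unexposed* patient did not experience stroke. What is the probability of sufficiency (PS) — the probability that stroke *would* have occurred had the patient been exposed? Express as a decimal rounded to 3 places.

p₁ = 0.33, p₀ = 0.13.
Under exogeneity and monotonicity, PS = (p₁ − p₀) / (1 − p₀).
PS = (0.33 − 0.13) / (1 − 0.13) = 0.2 / 0.87 ≈ 0.2299

PS ≈ 0.230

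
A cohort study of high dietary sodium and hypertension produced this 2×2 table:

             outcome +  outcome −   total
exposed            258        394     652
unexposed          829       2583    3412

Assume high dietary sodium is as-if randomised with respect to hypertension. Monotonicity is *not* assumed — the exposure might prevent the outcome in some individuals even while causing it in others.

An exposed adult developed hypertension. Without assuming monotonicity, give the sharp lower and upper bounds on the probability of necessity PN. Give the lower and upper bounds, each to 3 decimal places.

0.386 ≤ PN ≤ 1.000

p₁ = P(outcome | exposed) = 258/652 = 0.39571
p₀ = P(outcome | unexposed) = 829/3412 = 0.24297
Under exogeneity alone the bounds on PN are max{0,(p₁−p₀)/p₁} ≤ PN ≤ min{1,(1−p₀)/p₁}.
  lower = (p₁ − p₀)/p₁ = 0.15274 / 0.39571 ≈ 0.3860
  upper = min{1, (1 − p₀)/p₁} = 0.75703 / 0.39571 ≈ 1.9131 → capped at 1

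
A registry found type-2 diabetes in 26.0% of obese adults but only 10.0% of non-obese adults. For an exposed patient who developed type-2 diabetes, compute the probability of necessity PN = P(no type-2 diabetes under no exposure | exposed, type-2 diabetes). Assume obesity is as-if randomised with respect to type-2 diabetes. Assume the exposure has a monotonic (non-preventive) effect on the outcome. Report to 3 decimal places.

PN ≈ 0.615

p₁ = 0.26, p₀ = 0.1.
Under exogeneity and monotonicity, PN = (p₁ − p₀) / p₁.
PN = (0.26 − 0.1) / 0.26 = 0.16 / 0.26 ≈ 0.6154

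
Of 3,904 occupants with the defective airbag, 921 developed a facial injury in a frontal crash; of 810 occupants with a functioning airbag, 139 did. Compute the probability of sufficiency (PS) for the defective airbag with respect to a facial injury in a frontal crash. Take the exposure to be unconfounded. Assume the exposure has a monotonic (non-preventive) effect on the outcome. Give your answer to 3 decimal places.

PS ≈ 0.078

p₁ = P(outcome | exposed) = 921/3904 = 0.23591
p₀ = P(outcome | unexposed) = 139/810 = 0.1716
Under exogeneity and monotonicity, PS = (p₁ − p₀) / (1 − p₀).
PS = (0.23591 − 0.1716) / (1 − 0.1716) = 0.064307 / 0.8284 ≈ 0.0776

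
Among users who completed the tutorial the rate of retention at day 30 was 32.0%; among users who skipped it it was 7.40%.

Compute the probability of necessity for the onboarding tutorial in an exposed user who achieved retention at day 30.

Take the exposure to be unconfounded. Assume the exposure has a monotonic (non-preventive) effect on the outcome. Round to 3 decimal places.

PN ≈ 0.769

p₁ = 0.32, p₀ = 0.074.
Under exogeneity and monotonicity, PN = (p₁ − p₀) / p₁.
PN = (0.32 − 0.074) / 0.32 = 0.246 / 0.32 ≈ 0.7687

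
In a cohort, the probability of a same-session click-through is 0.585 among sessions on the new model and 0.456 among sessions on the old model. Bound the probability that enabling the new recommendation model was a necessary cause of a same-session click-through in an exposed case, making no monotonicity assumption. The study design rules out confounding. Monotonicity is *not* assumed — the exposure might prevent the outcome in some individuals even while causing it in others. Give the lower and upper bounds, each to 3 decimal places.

0.221 ≤ PN ≤ 0.930

Let p₁ = 0.585, p₀ = 0.456.
Under exogeneity alone the bounds on PN are max{0,(p₁−p₀)/p₁} ≤ PN ≤ min{1,(1−p₀)/p₁}.
  lower = (p₁ − p₀)/p₁ = 0.129 / 0.585 ≈ 0.2205
  upper = min{1, (1 − p₀)/p₁} = 0.544 / 0.585 ≈ 0.9299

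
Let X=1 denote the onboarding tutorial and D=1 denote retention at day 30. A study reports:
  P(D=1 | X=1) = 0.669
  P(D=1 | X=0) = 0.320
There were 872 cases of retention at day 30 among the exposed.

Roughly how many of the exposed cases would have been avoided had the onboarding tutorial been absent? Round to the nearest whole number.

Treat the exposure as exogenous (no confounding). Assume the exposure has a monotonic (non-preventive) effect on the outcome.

about 455 cases

Let p₁ = 0.669, p₀ = 0.32.
PN = (p₁ − p₀)/p₁ = (0.669 − 0.32) / 0.669 ≈ 0.52167.
Attributable cases ≈ PN × (exposed cases) = 0.52167 × 872 ≈ 454.90.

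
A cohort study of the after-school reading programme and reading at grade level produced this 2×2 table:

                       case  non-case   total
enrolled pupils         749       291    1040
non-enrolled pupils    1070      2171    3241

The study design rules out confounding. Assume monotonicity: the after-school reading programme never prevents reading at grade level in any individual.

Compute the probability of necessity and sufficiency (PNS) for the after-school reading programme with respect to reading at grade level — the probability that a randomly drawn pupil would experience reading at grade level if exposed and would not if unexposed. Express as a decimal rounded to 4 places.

PNS ≈ 0.3900

p₁ = P(outcome | exposed) = 749/1040 = 0.72019
p₀ = P(outcome | unexposed) = 1070/3241 = 0.33015
Under exogeneity and monotonicity, PNS = p₁ − p₀.
PNS = 0.72019 − 0.33015 = 0.39005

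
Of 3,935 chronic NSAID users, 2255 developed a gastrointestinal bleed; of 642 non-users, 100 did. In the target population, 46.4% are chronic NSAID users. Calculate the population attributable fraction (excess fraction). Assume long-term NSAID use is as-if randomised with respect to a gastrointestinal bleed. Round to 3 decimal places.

PAF ≈ 0.554

p₁ = P(outcome | exposed) = 2255/3935 = 0.57306
p₀ = P(outcome | unexposed) = 100/642 = 0.15576
Overall risk P(Y=1) = π·p₁ + (1−π)·p₀ = 0.464×0.57306 + 0.536×0.15576 = 0.34939.
Under exogeneity, PAF = [P(Y=1) − p₀] / P(Y=1).
PAF = (0.34939 − 0.15576) / 0.34939 ≈ 0.5542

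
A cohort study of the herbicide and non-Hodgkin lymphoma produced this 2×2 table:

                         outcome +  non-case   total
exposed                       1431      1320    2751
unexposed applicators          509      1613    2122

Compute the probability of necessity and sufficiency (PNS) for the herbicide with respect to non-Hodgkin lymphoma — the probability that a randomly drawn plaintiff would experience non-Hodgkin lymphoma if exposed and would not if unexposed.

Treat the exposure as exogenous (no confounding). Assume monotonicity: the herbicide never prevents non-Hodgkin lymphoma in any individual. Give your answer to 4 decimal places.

p₁ = P(outcome | exposed) = 1431/2751 = 0.52017
p₀ = P(outcome | unexposed) = 509/2122 = 0.23987
Under exogeneity and monotonicity, PNS = p₁ − p₀.
PNS = 0.52017 − 0.23987 = 0.28031

PNS ≈ 0.2803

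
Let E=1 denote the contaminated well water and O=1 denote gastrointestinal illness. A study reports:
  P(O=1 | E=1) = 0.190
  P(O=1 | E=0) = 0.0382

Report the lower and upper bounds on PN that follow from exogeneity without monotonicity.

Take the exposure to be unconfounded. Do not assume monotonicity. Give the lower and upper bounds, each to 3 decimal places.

0.799 ≤ PN ≤ 1.000

Let p₁ = 0.19, p₀ = 0.0382.
Under exogeneity alone the bounds on PN are max{0,(p₁−p₀)/p₁} ≤ PN ≤ min{1,(1−p₀)/p₁}.
  lower = (p₁ − p₀)/p₁ = 0.1518 / 0.19 ≈ 0.7989
  upper = min{1, (1 − p₀)/p₁} = 0.9618 / 0.19 ≈ 5.0621 → capped at 1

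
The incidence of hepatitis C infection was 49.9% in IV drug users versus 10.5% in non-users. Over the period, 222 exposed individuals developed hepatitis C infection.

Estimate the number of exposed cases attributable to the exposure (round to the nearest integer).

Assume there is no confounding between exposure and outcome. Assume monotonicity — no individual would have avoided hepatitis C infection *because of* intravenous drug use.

about 175 cases

p₁ = 0.499, p₀ = 0.105.
PN = (p₁ − p₀)/p₁ = (0.499 − 0.105) / 0.499 ≈ 0.78958.
Attributable cases ≈ PN × (exposed cases) = 0.78958 × 222 ≈ 175.29.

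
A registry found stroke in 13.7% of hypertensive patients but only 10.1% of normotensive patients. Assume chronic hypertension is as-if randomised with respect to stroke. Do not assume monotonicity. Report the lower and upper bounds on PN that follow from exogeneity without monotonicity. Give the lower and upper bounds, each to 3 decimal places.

p₁ = 0.137, p₀ = 0.101.
Under exogeneity alone the bounds on PN are max{0,(p₁−p₀)/p₁} ≤ PN ≤ min{1,(1−p₀)/p₁}.
  lower = (p₁ − p₀)/p₁ = 0.036 / 0.137 ≈ 0.2628
  upper = min{1, (1 − p₀)/p₁} = 0.899 / 0.137 ≈ 6.5620 → capped at 1

0.263 ≤ PN ≤ 1.000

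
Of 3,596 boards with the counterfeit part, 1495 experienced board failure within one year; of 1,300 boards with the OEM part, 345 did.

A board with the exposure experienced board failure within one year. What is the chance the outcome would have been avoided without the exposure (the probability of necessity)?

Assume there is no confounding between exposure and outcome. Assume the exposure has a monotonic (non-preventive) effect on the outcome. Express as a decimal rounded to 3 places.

PN ≈ 0.362

p₁ = P(outcome | exposed) = 1495/3596 = 0.41574
p₀ = P(outcome | unexposed) = 345/1300 = 0.26538
Under exogeneity and monotonicity, PN = (p₁ − p₀) / p₁.
PN = (0.41574 − 0.26538) / 0.41574 = 0.15036 / 0.41574 ≈ 0.3617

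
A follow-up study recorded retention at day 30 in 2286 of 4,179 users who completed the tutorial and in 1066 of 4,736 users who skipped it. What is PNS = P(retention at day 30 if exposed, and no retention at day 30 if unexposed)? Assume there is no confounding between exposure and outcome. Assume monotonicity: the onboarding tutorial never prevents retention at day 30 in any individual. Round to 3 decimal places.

p₁ = P(outcome | exposed) = 2286/4179 = 0.54702
p₀ = P(outcome | unexposed) = 1066/4736 = 0.22508
Under exogeneity and monotonicity, PNS = p₁ − p₀.
PNS = 0.54702 − 0.22508 = 0.32194

PNS ≈ 0.322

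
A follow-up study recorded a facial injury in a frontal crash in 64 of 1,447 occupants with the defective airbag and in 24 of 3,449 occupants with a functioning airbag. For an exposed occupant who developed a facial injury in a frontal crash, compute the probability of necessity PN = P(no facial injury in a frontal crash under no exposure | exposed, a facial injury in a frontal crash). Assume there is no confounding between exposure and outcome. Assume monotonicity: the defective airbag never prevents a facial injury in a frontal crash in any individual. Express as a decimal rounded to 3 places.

p₁ = P(outcome | exposed) = 64/1447 = 0.044229
p₀ = P(outcome | unexposed) = 24/3449 = 0.0069585
Under exogeneity and monotonicity, PN = (p₁ − p₀) / p₁.
PN = (0.044229 − 0.0069585) / 0.044229 = 0.037271 / 0.044229 ≈ 0.8427

PN ≈ 0.843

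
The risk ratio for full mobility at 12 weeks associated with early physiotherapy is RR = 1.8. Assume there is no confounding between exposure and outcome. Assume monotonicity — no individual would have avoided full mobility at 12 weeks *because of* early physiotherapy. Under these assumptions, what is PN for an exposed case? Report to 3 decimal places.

Under exogeneity and monotonicity, PN = (RR − 1) / RR = 1 − 1/RR.
PN = (1.8 − 1) / 1.8 = 0.8 / 1.8 ≈ 0.4444

PN ≈ 0.444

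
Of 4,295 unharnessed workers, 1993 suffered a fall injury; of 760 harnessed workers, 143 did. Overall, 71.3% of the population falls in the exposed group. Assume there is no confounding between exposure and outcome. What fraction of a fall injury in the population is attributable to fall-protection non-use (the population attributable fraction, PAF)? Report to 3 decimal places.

PAF ≈ 0.511

p₁ = P(outcome | exposed) = 1993/4295 = 0.46403
p₀ = P(outcome | unexposed) = 143/760 = 0.18816
Overall risk P(Y=1) = π·p₁ + (1−π)·p₀ = 0.713×0.46403 + 0.287×0.18816 = 0.38485.
Under exogeneity, PAF = [P(Y=1) − p₀] / P(Y=1).
PAF = (0.38485 − 0.18816) / 0.38485 ≈ 0.5111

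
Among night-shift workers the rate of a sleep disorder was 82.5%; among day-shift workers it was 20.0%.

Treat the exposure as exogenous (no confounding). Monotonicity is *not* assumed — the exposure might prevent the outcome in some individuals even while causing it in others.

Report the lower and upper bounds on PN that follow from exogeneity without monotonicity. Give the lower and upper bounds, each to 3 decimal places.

0.758 ≤ PN ≤ 0.970

p₁ = 0.825, p₀ = 0.2.
Under exogeneity alone the bounds on PN are max{0,(p₁−p₀)/p₁} ≤ PN ≤ min{1,(1−p₀)/p₁}.
  lower = (p₁ − p₀)/p₁ = 0.625 / 0.825 ≈ 0.7576
  upper = min{1, (1 − p₀)/p₁} = 0.8 / 0.825 ≈ 0.9697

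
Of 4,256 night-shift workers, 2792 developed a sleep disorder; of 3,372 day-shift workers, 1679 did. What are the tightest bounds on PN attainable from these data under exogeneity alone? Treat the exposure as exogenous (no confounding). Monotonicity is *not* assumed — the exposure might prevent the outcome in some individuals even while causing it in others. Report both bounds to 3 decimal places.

p₁ = P(outcome | exposed) = 2792/4256 = 0.65602
p₀ = P(outcome | unexposed) = 1679/3372 = 0.49792
Under exogeneity alone the bounds on PN are max{0,(p₁−p₀)/p₁} ≤ PN ≤ min{1,(1−p₀)/p₁}.
  lower = (p₁ − p₀)/p₁ = 0.15809 / 0.65602 ≈ 0.2410
  upper = min{1, (1 − p₀)/p₁} = 0.50208 / 0.65602 ≈ 0.7653

0.241 ≤ PN ≤ 0.765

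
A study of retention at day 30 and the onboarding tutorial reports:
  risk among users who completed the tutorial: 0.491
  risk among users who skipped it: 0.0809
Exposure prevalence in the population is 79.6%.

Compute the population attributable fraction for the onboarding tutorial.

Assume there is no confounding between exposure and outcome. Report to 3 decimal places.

PAF ≈ 0.801

Let p₁ = 0.491, p₀ = 0.0809.
Overall risk P(Y=1) = π·p₁ + (1−π)·p₀ = 0.796×0.491 + 0.204×0.0809 = 0.40734.
Under exogeneity, PAF = [P(Y=1) − p₀] / P(Y=1).
PAF = (0.40734 − 0.0809) / 0.40734 ≈ 0.8014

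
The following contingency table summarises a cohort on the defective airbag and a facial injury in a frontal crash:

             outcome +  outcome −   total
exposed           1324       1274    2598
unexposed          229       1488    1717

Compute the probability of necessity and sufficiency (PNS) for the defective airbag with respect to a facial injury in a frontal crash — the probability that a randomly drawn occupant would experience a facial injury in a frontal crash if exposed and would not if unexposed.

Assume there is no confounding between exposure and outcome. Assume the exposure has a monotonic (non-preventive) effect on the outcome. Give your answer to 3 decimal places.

p₁ = P(outcome | exposed) = 1324/2598 = 0.50962
p₀ = P(outcome | unexposed) = 229/1717 = 0.13337
Under exogeneity and monotonicity, PNS = p₁ − p₀.
PNS = 0.50962 − 0.13337 = 0.37625

PNS ≈ 0.376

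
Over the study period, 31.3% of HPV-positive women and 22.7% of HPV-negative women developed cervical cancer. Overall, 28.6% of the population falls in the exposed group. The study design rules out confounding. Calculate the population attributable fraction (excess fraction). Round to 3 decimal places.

PAF ≈ 0.098

p₁ = 0.313, p₀ = 0.227.
Overall risk P(Y=1) = π·p₁ + (1−π)·p₀ = 0.286×0.313 + 0.714×0.227 = 0.2516.
Under exogeneity, PAF = [P(Y=1) − p₀] / P(Y=1).
PAF = (0.2516 − 0.227) / 0.2516 ≈ 0.0978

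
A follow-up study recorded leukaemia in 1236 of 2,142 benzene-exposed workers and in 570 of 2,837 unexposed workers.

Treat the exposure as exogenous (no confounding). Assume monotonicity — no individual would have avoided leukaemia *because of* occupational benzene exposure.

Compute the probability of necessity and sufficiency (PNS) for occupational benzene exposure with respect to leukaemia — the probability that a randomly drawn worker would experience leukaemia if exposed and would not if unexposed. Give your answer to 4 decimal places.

p₁ = P(outcome | exposed) = 1236/2142 = 0.57703
p₀ = P(outcome | unexposed) = 570/2837 = 0.20092
Under exogeneity and monotonicity, PNS = p₁ − p₀.
PNS = 0.57703 − 0.20092 = 0.37611

PNS ≈ 0.3761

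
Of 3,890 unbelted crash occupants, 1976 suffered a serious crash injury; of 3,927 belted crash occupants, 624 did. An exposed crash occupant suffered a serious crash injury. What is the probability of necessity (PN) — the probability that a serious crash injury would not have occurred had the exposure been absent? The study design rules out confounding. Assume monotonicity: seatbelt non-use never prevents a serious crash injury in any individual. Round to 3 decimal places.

p₁ = P(outcome | exposed) = 1976/3890 = 0.50797
p₀ = P(outcome | unexposed) = 624/3927 = 0.1589
Under exogeneity and monotonicity, PN = (p₁ − p₀) / p₁.
PN = (0.50797 − 0.1589) / 0.50797 = 0.34907 / 0.50797 ≈ 0.6872

PN ≈ 0.687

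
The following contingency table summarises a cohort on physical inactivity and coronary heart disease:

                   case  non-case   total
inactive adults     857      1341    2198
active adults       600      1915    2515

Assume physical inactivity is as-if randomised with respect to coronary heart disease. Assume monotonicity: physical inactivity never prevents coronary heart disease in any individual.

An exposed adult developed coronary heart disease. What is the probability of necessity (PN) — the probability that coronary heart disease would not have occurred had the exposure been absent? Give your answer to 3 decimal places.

PN ≈ 0.388

p₁ = P(outcome | exposed) = 857/2198 = 0.3899
p₀ = P(outcome | unexposed) = 600/2515 = 0.23857
Under exogeneity and monotonicity, PN = (p₁ − p₀)/p₁.
PN = (0.3899 − 0.23857) / 0.3899 ≈ 0.3881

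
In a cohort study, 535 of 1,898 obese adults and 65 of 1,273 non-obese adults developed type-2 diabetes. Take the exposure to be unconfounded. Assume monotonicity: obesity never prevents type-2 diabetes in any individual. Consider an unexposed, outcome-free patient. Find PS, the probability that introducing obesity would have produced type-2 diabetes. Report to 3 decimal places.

p₁ = P(outcome | exposed) = 535/1898 = 0.28188
p₀ = P(outcome | unexposed) = 65/1273 = 0.05106
Under exogeneity and monotonicity, PS = (p₁ − p₀) / (1 − p₀).
PS = (0.28188 − 0.05106) / (1 − 0.05106) = 0.23082 / 0.94894 ≈ 0.2432

PS ≈ 0.243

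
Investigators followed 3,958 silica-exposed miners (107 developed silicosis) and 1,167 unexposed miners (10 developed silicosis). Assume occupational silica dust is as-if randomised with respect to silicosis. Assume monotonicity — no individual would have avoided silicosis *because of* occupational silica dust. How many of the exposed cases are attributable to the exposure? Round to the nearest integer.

p₁ = P(outcome | exposed) = 107/3958 = 0.027034
p₀ = P(outcome | unexposed) = 10/1167 = 0.008569
PN = (p₁ − p₀)/p₁ = (0.027034 − 0.008569) / 0.027034 ≈ 0.68303.
Attributable cases ≈ PN × (exposed cases) = 0.68303 × 107 ≈ 73.08.

about 73 cases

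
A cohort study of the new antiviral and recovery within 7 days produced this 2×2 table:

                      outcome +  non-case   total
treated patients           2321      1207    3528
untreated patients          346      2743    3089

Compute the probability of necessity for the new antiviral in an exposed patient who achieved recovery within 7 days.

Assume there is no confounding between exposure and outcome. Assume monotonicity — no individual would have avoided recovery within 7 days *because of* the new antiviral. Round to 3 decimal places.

p₁ = P(outcome | exposed) = 2321/3528 = 0.65788
p₀ = P(outcome | unexposed) = 346/3089 = 0.11201
Under exogeneity and monotonicity, PN = (p₁ − p₀)/p₁.
PN = (0.65788 − 0.11201) / 0.65788 ≈ 0.8297

PN ≈ 0.830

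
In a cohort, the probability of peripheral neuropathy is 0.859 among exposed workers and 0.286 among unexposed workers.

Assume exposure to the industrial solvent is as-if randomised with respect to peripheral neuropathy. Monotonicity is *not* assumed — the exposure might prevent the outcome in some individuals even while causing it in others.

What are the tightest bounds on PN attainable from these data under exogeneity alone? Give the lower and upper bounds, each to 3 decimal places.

Let p₁ = 0.859, p₀ = 0.286.
Under exogeneity alone the bounds on PN are max{0,(p₁−p₀)/p₁} ≤ PN ≤ min{1,(1−p₀)/p₁}.
  lower = (p₁ − p₀)/p₁ = 0.573 / 0.859 ≈ 0.6671
  upper = min{1, (1 − p₀)/p₁} = 0.714 / 0.859 ≈ 0.8312

0.667 ≤ PN ≤ 0.831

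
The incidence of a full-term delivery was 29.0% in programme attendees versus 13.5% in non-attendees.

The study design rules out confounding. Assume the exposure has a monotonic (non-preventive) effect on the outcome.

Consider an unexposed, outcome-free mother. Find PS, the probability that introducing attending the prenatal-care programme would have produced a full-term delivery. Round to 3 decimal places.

PS ≈ 0.179

p₁ = 0.29, p₀ = 0.135.
Under exogeneity and monotonicity, PS = (p₁ − p₀) / (1 − p₀).
PS = (0.29 − 0.135) / (1 − 0.135) = 0.155 / 0.865 ≈ 0.1792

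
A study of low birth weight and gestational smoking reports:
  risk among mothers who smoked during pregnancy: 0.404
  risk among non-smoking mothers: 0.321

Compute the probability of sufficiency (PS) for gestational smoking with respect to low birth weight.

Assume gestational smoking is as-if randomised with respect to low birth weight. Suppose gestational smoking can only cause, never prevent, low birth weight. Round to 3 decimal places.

PS ≈ 0.122

Let p₁ = 0.404, p₀ = 0.321.
Under exogeneity and monotonicity, PS = (p₁ − p₀) / (1 − p₀).
PS = (0.404 − 0.321) / (1 − 0.321) = 0.083 / 0.679 ≈ 0.1222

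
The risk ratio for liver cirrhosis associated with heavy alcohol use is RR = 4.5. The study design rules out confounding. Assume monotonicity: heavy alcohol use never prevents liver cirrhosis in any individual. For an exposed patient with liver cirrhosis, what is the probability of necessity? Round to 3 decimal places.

PN ≈ 0.778

Under exogeneity and monotonicity, PN = (RR − 1) / RR = 1 − 1/RR.
PN = (4.5 − 1) / 4.5 = 3.5 / 4.5 ≈ 0.7778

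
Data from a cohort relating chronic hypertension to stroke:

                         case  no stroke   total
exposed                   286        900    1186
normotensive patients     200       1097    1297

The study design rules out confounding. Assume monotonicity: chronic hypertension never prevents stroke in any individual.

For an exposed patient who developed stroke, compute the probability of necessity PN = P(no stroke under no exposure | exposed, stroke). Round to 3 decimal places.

PN ≈ 0.361

p₁ = P(outcome | exposed) = 286/1186 = 0.24115
p₀ = P(outcome | unexposed) = 200/1297 = 0.1542
Under exogeneity and monotonicity, PN = (p₁ − p₀) / p₁.
PN = (0.24115 − 0.1542) / 0.24115 = 0.086945 / 0.24115 ≈ 0.3605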